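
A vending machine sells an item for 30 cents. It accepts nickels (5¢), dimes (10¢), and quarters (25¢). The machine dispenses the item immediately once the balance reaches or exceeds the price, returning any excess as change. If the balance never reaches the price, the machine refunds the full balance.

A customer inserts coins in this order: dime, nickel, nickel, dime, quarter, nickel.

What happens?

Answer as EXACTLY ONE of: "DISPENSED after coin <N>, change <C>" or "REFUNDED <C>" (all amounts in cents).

Price: 30¢
Coin 1 (dime, 10¢): balance = 10¢
Coin 2 (nickel, 5¢): balance = 15¢
Coin 3 (nickel, 5¢): balance = 20¢
Coin 4 (dime, 10¢): balance = 30¢
  → balance >= price → DISPENSE, change = 30 - 30 = 0¢

Answer: DISPENSED after coin 4, change 0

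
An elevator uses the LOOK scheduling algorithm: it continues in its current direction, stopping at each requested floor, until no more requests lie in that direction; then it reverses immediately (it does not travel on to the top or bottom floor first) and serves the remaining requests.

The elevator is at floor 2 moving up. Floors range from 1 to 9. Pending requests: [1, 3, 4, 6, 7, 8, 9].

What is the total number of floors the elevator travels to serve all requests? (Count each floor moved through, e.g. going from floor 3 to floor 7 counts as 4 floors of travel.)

Start at floor 2 moving up, LOOK stop order: [3, 4, 6, 7, 8, 9, 1]
  2 → 3: |3-2| = 1, total = 1
  3 → 4: |4-3| = 1, total = 2
  4 → 6: |6-4| = 2, total = 4
  6 → 7: |7-6| = 1, total = 5
  7 → 8: |8-7| = 1, total = 6
  8 → 9: |9-8| = 1, total = 7
  9 → 1: |1-9| = 8, total = 15

Answer: 15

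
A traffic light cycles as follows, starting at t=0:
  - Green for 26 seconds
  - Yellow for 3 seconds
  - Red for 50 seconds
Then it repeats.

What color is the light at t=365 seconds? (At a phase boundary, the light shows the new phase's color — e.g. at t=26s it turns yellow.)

Answer: red

Derivation:
Cycle length = 26 + 3 + 50 = 79s
t = 365, phase_t = 365 mod 79 = 49
49 >= 29 → RED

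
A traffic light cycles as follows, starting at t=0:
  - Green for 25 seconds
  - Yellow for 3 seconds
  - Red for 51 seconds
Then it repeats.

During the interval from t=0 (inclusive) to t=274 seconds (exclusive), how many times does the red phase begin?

Cycle = 25+3+51 = 79s
red phase starts at t = k*79 + 28 for k=0,1,2,...
Need k*79+28 < 274 → k < 3.114
k ∈ {0, ..., 3} → 4 starts

Answer: 4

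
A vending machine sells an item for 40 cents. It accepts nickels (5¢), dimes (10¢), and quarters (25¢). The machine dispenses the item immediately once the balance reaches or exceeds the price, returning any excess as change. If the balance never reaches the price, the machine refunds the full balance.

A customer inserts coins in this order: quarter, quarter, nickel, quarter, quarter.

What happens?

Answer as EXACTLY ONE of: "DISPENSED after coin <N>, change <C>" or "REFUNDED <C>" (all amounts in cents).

Price: 40¢
Coin 1 (quarter, 25¢): balance = 25¢
Coin 2 (quarter, 25¢): balance = 50¢
  → balance >= price → DISPENSE, change = 50 - 40 = 10¢

Answer: DISPENSED after coin 2, change 10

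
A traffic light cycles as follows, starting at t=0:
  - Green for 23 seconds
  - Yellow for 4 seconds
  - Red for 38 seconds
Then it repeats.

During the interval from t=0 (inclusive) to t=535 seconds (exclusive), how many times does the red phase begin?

Cycle = 23+4+38 = 65s
red phase starts at t = k*65 + 27 for k=0,1,2,...
Need k*65+27 < 535 → k < 7.815
k ∈ {0, ..., 7} → 8 starts

Answer: 8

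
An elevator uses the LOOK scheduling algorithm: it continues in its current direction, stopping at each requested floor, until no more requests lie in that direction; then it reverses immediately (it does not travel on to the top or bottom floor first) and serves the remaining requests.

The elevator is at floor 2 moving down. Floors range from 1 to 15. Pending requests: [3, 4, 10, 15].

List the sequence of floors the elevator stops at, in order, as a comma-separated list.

Answer: 3, 4, 10, 15

Derivation:
Current: 2, moving DOWN
Serve below first (descending): []
Then reverse, serve above (ascending): [3, 4, 10, 15]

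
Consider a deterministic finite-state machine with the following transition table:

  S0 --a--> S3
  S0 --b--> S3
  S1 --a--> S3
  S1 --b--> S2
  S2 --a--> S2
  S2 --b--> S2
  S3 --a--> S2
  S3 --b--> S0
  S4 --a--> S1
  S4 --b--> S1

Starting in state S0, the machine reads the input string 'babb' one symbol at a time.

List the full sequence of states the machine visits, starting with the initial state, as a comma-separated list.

Answer: S0, S3, S2, S2, S2

Derivation:
Start: S0
  read 'b': S0 --b--> S3
  read 'a': S3 --a--> S2
  read 'b': S2 --b--> S2
  read 'b': S2 --b--> S2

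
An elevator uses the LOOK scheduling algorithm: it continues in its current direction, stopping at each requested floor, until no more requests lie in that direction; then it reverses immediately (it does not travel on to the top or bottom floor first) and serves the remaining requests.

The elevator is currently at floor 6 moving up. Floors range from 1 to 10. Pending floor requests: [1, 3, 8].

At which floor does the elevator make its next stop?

Current floor: 6, direction: up
Requests above: [8]
Requests below: [1, 3]
Moving up and requests lie above → nearest above is min([8]) = 8

Answer: 8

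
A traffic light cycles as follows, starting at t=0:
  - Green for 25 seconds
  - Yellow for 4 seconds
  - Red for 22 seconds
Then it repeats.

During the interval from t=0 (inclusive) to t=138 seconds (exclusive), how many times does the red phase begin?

Answer: 3

Derivation:
Cycle = 25+4+22 = 51s
red phase starts at t = k*51 + 29 for k=0,1,2,...
Need k*51+29 < 138 → k < 2.137
k ∈ {0, ..., 2} → 3 starts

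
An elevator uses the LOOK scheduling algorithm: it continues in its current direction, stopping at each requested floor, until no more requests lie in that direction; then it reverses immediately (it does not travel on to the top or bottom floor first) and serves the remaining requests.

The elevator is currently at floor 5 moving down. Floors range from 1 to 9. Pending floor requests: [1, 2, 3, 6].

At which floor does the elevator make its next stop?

Answer: 3

Derivation:
Current floor: 5, direction: down
Requests above: [6]
Requests below: [1, 2, 3]
Moving down and requests lie below → nearest below is max([1, 2, 3]) = 3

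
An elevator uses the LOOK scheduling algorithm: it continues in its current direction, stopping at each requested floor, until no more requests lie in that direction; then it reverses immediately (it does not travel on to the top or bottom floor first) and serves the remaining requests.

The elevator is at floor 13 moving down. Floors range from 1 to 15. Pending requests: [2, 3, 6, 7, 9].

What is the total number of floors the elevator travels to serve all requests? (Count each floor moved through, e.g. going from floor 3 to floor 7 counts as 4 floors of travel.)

Start at floor 13 moving down, LOOK stop order: [9, 7, 6, 3, 2]
  13 → 9: |9-13| = 4, total = 4
  9 → 7: |7-9| = 2, total = 6
  7 → 6: |6-7| = 1, total = 7
  6 → 3: |3-6| = 3, total = 10
  3 → 2: |2-3| = 1, total = 11

Answer: 11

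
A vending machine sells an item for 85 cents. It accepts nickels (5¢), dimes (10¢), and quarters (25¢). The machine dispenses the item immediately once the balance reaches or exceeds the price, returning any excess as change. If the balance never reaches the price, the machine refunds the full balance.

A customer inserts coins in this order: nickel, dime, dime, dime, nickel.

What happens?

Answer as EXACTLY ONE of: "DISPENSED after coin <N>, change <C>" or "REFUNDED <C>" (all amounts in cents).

Answer: REFUNDED 40

Derivation:
Price: 85¢
Coin 1 (nickel, 5¢): balance = 5¢
Coin 2 (dime, 10¢): balance = 15¢
Coin 3 (dime, 10¢): balance = 25¢
Coin 4 (dime, 10¢): balance = 35¢
Coin 5 (nickel, 5¢): balance = 40¢
All coins inserted, balance 40¢ < price 85¢ → REFUND 40¢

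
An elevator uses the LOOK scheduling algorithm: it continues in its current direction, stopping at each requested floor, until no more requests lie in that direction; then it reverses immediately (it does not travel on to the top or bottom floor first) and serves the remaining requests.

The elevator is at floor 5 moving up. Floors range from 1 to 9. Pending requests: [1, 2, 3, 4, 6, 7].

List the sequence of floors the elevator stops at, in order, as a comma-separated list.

Answer: 6, 7, 4, 3, 2, 1

Derivation:
Current: 5, moving UP
Serve above first (ascending): [6, 7]
Then reverse, serve below (descending): [4, 3, 2, 1]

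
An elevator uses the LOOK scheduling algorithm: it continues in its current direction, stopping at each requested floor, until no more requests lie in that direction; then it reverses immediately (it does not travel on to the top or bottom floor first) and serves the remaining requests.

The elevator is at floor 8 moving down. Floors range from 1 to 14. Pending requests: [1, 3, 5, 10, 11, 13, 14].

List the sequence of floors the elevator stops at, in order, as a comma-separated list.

Current: 8, moving DOWN
Serve below first (descending): [5, 3, 1]
Then reverse, serve above (ascending): [10, 11, 13, 14]

Answer: 5, 3, 1, 10, 11, 13, 14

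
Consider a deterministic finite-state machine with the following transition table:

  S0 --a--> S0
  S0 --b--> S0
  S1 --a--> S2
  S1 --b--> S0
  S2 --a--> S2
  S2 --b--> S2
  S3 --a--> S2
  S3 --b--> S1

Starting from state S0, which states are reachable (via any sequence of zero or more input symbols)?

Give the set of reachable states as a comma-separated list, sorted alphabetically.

BFS from S0:
  visit S0: S0--a-->S0 (seen), S0--b-->S0 (seen)

Answer: S0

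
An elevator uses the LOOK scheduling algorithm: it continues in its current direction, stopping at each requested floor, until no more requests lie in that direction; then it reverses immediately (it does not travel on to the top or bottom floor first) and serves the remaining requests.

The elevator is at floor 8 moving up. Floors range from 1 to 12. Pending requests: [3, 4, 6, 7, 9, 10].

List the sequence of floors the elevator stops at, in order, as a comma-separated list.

Current: 8, moving UP
Serve above first (ascending): [9, 10]
Then reverse, serve below (descending): [7, 6, 4, 3]

Answer: 9, 10, 7, 6, 4, 3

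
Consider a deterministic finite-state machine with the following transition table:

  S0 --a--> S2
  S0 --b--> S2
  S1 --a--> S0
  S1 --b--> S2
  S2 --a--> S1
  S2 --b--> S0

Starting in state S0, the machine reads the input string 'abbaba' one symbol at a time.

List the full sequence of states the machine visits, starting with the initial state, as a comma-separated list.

Answer: S0, S2, S0, S2, S1, S2, S1

Derivation:
Start: S0
  read 'a': S0 --a--> S2
  read 'b': S2 --b--> S0
  read 'b': S0 --b--> S2
  read 'a': S2 --a--> S1
  read 'b': S1 --b--> S2
  read 'a': S2 --a--> S1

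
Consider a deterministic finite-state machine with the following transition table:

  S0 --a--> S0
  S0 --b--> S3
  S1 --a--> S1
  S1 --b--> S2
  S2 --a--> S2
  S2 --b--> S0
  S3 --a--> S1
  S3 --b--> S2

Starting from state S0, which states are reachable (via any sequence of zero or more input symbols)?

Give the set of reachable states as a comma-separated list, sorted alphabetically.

Answer: S0, S1, S2, S3

Derivation:
BFS from S0:
  visit S0: S0--a-->S0 (seen), S0--b-->S3 (new)
  visit S3: S3--a-->S1 (new), S3--b-->S2 (new)
  visit S1: S1--a-->S1 (seen), S1--b-->S2 (seen)
  visit S2: S2--a-->S2 (seen), S2--b-->S0 (seen)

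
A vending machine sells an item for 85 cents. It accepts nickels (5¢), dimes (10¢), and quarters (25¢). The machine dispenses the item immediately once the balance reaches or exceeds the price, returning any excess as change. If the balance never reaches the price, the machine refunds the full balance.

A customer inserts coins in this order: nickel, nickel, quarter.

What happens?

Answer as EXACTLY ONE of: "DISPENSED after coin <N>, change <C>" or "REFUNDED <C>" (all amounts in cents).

Price: 85¢
Coin 1 (nickel, 5¢): balance = 5¢
Coin 2 (nickel, 5¢): balance = 10¢
Coin 3 (quarter, 25¢): balance = 35¢
All coins inserted, balance 35¢ < price 85¢ → REFUND 35¢

Answer: REFUNDED 35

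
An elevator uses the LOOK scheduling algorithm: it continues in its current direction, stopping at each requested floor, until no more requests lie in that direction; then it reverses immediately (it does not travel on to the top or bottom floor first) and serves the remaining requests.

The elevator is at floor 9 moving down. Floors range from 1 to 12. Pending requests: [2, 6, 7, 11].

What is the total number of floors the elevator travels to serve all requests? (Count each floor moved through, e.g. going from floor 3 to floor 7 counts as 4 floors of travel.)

Start at floor 9 moving down, LOOK stop order: [7, 6, 2, 11]
  9 → 7: |7-9| = 2, total = 2
  7 → 6: |6-7| = 1, total = 3
  6 → 2: |2-6| = 4, total = 7
  2 → 11: |11-2| = 9, total = 16

Answer: 16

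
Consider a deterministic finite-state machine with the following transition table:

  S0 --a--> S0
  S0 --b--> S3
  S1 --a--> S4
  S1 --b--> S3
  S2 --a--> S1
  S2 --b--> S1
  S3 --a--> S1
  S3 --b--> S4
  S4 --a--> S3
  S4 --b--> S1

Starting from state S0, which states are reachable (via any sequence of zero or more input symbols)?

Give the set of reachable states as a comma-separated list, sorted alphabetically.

BFS from S0:
  visit S0: S0--a-->S0 (seen), S0--b-->S3 (new)
  visit S3: S3--a-->S1 (new), S3--b-->S4 (new)
  visit S1: S1--a-->S4 (seen), S1--b-->S3 (seen)
  visit S4: S4--a-->S3 (seen), S4--b-->S1 (seen)

Answer: S0, S1, S3, S4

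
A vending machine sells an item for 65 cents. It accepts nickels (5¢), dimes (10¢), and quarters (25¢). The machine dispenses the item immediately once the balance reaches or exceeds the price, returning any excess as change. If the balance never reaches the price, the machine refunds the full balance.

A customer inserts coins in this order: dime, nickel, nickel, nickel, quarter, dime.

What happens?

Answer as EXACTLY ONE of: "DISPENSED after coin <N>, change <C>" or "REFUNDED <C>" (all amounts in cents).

Answer: REFUNDED 60

Derivation:
Price: 65¢
Coin 1 (dime, 10¢): balance = 10¢
Coin 2 (nickel, 5¢): balance = 15¢
Coin 3 (nickel, 5¢): balance = 20¢
Coin 4 (nickel, 5¢): balance = 25¢
Coin 5 (quarter, 25¢): balance = 50¢
Coin 6 (dime, 10¢): balance = 60¢
All coins inserted, balance 60¢ < price 65¢ → REFUND 60¢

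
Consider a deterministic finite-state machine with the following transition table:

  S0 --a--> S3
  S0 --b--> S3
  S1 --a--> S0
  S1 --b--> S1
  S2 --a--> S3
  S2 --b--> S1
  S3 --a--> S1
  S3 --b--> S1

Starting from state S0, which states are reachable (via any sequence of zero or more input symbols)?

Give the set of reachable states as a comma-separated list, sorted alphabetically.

BFS from S0:
  visit S0: S0--a-->S3 (new), S0--b-->S3 (seen)
  visit S3: S3--a-->S1 (new), S3--b-->S1 (seen)
  visit S1: S1--a-->S0 (seen), S1--b-->S1 (seen)

Answer: S0, S1, S3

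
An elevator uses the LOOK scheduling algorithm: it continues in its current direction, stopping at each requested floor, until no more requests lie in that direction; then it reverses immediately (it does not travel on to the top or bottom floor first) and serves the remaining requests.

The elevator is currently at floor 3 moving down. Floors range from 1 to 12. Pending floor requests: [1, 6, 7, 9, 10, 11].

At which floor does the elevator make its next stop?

Current floor: 3, direction: down
Requests above: [6, 7, 9, 10, 11]
Requests below: [1]
Moving down and requests lie below → nearest below is max([1]) = 1

Answer: 1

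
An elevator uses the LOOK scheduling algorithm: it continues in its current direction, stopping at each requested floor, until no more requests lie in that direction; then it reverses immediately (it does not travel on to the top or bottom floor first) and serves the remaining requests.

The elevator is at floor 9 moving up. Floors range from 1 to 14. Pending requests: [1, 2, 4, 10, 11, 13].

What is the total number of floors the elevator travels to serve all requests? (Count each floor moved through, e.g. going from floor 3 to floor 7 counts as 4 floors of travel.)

Start at floor 9 moving up, LOOK stop order: [10, 11, 13, 4, 2, 1]
  9 → 10: |10-9| = 1, total = 1
  10 → 11: |11-10| = 1, total = 2
  11 → 13: |13-11| = 2, total = 4
  13 → 4: |4-13| = 9, total = 13
  4 → 2: |2-4| = 2, total = 15
  2 → 1: |1-2| = 1, total = 16

Answer: 16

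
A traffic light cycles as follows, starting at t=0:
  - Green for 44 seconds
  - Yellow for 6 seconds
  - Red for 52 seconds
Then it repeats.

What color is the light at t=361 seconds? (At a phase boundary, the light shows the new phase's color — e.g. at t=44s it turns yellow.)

Answer: red

Derivation:
Cycle length = 44 + 6 + 52 = 102s
t = 361, phase_t = 361 mod 102 = 55
55 >= 50 → RED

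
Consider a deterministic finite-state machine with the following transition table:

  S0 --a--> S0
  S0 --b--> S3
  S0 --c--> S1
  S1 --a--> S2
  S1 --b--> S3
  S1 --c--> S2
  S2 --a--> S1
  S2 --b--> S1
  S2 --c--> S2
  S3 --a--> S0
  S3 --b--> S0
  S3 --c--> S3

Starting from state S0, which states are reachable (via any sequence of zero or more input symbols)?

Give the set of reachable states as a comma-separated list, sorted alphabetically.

BFS from S0:
  visit S0: S0--a-->S0 (seen), S0--b-->S3 (new), S0--c-->S1 (new)
  visit S3: S3--a-->S0 (seen), S3--b-->S0 (seen), S3--c-->S3 (seen)
  visit S1: S1--a-->S2 (new), S1--b-->S3 (seen), S1--c-->S2 (seen)
  visit S2: S2--a-->S1 (seen), S2--b-->S1 (seen), S2--c-->S2 (seen)

Answer: S0, S1, S2, S3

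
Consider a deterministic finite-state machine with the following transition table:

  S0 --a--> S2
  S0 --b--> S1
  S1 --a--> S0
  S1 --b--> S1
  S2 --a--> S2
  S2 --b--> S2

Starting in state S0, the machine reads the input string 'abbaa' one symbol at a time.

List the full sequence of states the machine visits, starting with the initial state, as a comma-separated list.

Start: S0
  read 'a': S0 --a--> S2
  read 'b': S2 --b--> S2
  read 'b': S2 --b--> S2
  read 'a': S2 --a--> S2
  read 'a': S2 --a--> S2

Answer: S0, S2, S2, S2, S2, S2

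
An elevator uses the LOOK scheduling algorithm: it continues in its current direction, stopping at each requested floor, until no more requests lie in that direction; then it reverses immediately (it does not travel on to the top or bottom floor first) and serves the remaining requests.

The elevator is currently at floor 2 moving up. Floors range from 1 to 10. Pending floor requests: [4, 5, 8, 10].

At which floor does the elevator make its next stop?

Current floor: 2, direction: up
Requests above: [4, 5, 8, 10]
Requests below: []
Moving up and requests lie above → nearest above is min([4, 5, 8, 10]) = 4

Answer: 4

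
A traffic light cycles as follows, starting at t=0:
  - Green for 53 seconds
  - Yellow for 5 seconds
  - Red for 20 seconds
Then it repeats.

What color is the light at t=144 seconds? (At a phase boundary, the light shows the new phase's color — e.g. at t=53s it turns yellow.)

Cycle length = 53 + 5 + 20 = 78s
t = 144, phase_t = 144 mod 78 = 66
66 >= 58 → RED

Answer: red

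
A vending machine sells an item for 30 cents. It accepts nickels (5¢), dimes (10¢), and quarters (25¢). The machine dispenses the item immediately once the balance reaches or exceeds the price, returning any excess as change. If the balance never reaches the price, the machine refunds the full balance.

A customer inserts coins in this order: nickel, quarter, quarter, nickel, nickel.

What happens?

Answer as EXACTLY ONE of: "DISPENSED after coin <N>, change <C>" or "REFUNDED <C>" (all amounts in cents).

Answer: DISPENSED after coin 2, change 0

Derivation:
Price: 30¢
Coin 1 (nickel, 5¢): balance = 5¢
Coin 2 (quarter, 25¢): balance = 30¢
  → balance >= price → DISPENSE, change = 30 - 30 = 0¢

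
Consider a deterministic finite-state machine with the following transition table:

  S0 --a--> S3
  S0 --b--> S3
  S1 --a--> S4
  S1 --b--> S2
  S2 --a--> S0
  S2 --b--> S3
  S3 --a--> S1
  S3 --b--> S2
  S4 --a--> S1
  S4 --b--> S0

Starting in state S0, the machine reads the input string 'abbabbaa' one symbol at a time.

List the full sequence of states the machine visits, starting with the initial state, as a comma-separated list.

Answer: S0, S3, S2, S3, S1, S2, S3, S1, S4

Derivation:
Start: S0
  read 'a': S0 --a--> S3
  read 'b': S3 --b--> S2
  read 'b': S2 --b--> S3
  read 'a': S3 --a--> S1
  read 'b': S1 --b--> S2
  read 'b': S2 --b--> S3
  read 'a': S3 --a--> S1
  read 'a': S1 --a--> S4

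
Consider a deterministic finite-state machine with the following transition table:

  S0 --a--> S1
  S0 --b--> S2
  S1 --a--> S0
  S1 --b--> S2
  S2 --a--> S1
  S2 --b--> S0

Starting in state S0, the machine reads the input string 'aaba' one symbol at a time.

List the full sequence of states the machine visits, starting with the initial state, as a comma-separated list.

Start: S0
  read 'a': S0 --a--> S1
  read 'a': S1 --a--> S0
  read 'b': S0 --b--> S2
  read 'a': S2 --a--> S1

Answer: S0, S1, S0, S2, S1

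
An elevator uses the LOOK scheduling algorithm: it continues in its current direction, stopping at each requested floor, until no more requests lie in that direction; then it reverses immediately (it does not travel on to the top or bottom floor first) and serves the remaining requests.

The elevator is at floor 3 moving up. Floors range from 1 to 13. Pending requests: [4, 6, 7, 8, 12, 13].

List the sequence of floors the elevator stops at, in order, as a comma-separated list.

Answer: 4, 6, 7, 8, 12, 13

Derivation:
Current: 3, moving UP
Serve above first (ascending): [4, 6, 7, 8, 12, 13]
Then reverse, serve below (descending): []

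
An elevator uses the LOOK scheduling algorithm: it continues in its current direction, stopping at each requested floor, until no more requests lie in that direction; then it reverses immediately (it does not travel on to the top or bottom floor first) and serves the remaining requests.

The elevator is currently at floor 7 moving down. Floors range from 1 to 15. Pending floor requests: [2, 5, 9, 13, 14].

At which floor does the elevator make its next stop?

Current floor: 7, direction: down
Requests above: [9, 13, 14]
Requests below: [2, 5]
Moving down and requests lie below → nearest below is max([2, 5]) = 5

Answer: 5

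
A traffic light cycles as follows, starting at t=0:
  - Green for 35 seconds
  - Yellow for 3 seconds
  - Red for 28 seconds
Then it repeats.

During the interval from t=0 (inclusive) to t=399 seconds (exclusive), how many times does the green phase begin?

Cycle = 35+3+28 = 66s
green phase starts at t = k*66 + 0 for k=0,1,2,...
Need k*66+0 < 399 → k < 6.045
k ∈ {0, ..., 6} → 7 starts

Answer: 7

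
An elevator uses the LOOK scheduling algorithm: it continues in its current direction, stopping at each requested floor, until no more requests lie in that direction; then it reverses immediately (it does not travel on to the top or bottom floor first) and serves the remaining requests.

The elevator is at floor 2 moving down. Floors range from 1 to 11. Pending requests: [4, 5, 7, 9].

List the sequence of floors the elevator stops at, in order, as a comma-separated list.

Answer: 4, 5, 7, 9

Derivation:
Current: 2, moving DOWN
Serve below first (descending): []
Then reverse, serve above (ascending): [4, 5, 7, 9]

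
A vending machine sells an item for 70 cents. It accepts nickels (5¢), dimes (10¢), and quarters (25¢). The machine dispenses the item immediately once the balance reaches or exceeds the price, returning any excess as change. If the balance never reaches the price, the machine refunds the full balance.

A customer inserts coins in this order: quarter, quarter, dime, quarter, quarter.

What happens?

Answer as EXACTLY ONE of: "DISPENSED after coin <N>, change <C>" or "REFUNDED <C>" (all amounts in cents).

Answer: DISPENSED after coin 4, change 15

Derivation:
Price: 70¢
Coin 1 (quarter, 25¢): balance = 25¢
Coin 2 (quarter, 25¢): balance = 50¢
Coin 3 (dime, 10¢): balance = 60¢
Coin 4 (quarter, 25¢): balance = 85¢
  → balance >= price → DISPENSE, change = 85 - 70 = 15¢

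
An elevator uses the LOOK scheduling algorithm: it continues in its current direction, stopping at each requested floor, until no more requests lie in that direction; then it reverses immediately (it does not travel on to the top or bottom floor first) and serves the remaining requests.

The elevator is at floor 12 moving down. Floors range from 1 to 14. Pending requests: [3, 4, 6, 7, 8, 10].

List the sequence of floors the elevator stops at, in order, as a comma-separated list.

Answer: 10, 8, 7, 6, 4, 3

Derivation:
Current: 12, moving DOWN
Serve below first (descending): [10, 8, 7, 6, 4, 3]
Then reverse, serve above (ascending): []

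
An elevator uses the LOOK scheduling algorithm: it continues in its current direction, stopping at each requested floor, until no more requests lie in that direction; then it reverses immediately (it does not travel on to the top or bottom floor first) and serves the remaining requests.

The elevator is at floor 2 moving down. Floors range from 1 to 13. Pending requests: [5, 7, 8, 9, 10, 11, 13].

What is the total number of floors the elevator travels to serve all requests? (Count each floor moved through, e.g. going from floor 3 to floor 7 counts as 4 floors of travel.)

Answer: 11

Derivation:
Start at floor 2 moving down, LOOK stop order: [5, 7, 8, 9, 10, 11, 13]
  2 → 5: |5-2| = 3, total = 3
  5 → 7: |7-5| = 2, total = 5
  7 → 8: |8-7| = 1, total = 6
  8 → 9: |9-8| = 1, total = 7
  9 → 10: |10-9| = 1, total = 8
  10 → 11: |11-10| = 1, total = 9
  11 → 13: |13-11| = 2, total = 11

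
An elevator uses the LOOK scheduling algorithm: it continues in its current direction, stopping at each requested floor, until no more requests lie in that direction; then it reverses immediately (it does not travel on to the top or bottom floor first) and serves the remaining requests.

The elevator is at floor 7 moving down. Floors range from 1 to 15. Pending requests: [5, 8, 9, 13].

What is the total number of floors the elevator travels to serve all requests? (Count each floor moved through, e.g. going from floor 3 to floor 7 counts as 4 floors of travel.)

Answer: 10

Derivation:
Start at floor 7 moving down, LOOK stop order: [5, 8, 9, 13]
  7 → 5: |5-7| = 2, total = 2
  5 → 8: |8-5| = 3, total = 5
  8 → 9: |9-8| = 1, total = 6
  9 → 13: |13-9| = 4, total = 10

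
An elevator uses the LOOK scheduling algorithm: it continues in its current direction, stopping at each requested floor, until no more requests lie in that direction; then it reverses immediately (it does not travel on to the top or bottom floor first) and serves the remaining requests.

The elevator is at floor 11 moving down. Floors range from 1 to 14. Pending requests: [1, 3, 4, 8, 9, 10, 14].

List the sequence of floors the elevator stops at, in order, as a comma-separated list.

Answer: 10, 9, 8, 4, 3, 1, 14

Derivation:
Current: 11, moving DOWN
Serve below first (descending): [10, 9, 8, 4, 3, 1]
Then reverse, serve above (ascending): [14]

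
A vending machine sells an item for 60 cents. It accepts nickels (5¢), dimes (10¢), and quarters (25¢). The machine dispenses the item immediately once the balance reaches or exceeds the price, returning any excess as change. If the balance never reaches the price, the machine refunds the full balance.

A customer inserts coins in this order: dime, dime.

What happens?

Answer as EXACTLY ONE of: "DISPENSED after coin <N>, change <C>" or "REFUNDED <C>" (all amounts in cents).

Price: 60¢
Coin 1 (dime, 10¢): balance = 10¢
Coin 2 (dime, 10¢): balance = 20¢
All coins inserted, balance 20¢ < price 60¢ → REFUND 20¢

Answer: REFUNDED 20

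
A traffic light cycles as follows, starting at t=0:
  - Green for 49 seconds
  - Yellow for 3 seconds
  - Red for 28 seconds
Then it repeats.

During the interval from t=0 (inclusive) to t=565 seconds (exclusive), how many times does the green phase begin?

Cycle = 49+3+28 = 80s
green phase starts at t = k*80 + 0 for k=0,1,2,...
Need k*80+0 < 565 → k < 7.062
k ∈ {0, ..., 7} → 8 starts

Answer: 8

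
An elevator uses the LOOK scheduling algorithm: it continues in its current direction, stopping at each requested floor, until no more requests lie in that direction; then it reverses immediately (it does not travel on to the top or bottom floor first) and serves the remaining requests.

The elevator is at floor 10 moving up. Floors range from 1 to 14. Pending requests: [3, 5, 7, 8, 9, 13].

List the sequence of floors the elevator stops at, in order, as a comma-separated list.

Current: 10, moving UP
Serve above first (ascending): [13]
Then reverse, serve below (descending): [9, 8, 7, 5, 3]

Answer: 13, 9, 8, 7, 5, 3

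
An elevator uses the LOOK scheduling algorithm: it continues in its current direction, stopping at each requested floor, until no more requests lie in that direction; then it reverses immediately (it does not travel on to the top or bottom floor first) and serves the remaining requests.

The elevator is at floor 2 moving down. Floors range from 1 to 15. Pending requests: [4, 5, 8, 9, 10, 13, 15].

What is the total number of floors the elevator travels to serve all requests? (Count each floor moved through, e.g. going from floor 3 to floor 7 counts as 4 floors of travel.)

Start at floor 2 moving down, LOOK stop order: [4, 5, 8, 9, 10, 13, 15]
  2 → 4: |4-2| = 2, total = 2
  4 → 5: |5-4| = 1, total = 3
  5 → 8: |8-5| = 3, total = 6
  8 → 9: |9-8| = 1, total = 7
  9 → 10: |10-9| = 1, total = 8
  10 → 13: |13-10| = 3, total = 11
  13 → 15: |15-13| = 2, total = 13

Answer: 13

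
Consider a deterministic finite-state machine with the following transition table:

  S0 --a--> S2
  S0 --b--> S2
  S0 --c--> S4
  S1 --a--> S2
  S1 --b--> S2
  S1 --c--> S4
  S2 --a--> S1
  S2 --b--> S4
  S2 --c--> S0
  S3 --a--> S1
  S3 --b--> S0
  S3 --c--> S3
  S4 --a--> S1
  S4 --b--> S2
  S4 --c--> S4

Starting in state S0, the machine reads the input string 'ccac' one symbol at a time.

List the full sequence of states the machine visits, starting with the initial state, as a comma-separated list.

Answer: S0, S4, S4, S1, S4

Derivation:
Start: S0
  read 'c': S0 --c--> S4
  read 'c': S4 --c--> S4
  read 'a': S4 --a--> S1
  read 'c': S1 --c--> S4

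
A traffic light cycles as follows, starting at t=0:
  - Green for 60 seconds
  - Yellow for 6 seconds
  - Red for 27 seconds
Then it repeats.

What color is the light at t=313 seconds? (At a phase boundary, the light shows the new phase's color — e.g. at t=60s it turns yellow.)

Cycle length = 60 + 6 + 27 = 93s
t = 313, phase_t = 313 mod 93 = 34
34 < 60 (green end) → GREEN

Answer: green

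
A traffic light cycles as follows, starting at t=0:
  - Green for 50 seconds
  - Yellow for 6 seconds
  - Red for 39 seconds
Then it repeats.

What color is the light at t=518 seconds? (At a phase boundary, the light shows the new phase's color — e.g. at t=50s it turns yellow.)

Answer: green

Derivation:
Cycle length = 50 + 6 + 39 = 95s
t = 518, phase_t = 518 mod 95 = 43
43 < 50 (green end) → GREEN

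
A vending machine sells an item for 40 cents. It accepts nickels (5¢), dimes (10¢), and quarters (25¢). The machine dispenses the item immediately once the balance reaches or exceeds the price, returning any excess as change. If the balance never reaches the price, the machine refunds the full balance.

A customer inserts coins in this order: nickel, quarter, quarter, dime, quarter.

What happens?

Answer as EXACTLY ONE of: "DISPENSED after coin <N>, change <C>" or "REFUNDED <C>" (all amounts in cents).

Price: 40¢
Coin 1 (nickel, 5¢): balance = 5¢
Coin 2 (quarter, 25¢): balance = 30¢
Coin 3 (quarter, 25¢): balance = 55¢
  → balance >= price → DISPENSE, change = 55 - 40 = 15¢

Answer: DISPENSED after coin 3, change 15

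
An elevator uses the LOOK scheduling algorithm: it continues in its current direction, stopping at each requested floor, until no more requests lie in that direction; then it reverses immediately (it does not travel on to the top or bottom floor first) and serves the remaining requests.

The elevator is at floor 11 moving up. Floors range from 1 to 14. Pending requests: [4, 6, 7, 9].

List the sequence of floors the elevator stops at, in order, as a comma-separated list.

Current: 11, moving UP
Serve above first (ascending): []
Then reverse, serve below (descending): [9, 7, 6, 4]

Answer: 9, 7, 6, 4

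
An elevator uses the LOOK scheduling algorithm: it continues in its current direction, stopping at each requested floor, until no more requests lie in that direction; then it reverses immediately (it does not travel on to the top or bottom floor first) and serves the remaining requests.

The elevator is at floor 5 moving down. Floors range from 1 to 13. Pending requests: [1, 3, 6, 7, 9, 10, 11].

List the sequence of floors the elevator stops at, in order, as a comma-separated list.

Answer: 3, 1, 6, 7, 9, 10, 11

Derivation:
Current: 5, moving DOWN
Serve below first (descending): [3, 1]
Then reverse, serve above (ascending): [6, 7, 9, 10, 11]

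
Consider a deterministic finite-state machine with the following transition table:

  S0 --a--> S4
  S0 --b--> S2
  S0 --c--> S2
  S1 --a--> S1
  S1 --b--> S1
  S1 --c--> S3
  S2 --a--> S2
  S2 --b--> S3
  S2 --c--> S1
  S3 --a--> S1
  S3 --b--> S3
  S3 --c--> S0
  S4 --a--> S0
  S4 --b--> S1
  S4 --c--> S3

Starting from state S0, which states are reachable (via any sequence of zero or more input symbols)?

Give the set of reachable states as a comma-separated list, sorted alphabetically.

Answer: S0, S1, S2, S3, S4

Derivation:
BFS from S0:
  visit S0: S0--a-->S4 (new), S0--b-->S2 (new), S0--c-->S2 (seen)
  visit S4: S4--a-->S0 (seen), S4--b-->S1 (new), S4--c-->S3 (new)
  visit S2: S2--a-->S2 (seen), S2--b-->S3 (seen), S2--c-->S1 (seen)
  visit S1: S1--a-->S1 (seen), S1--b-->S1 (seen), S1--c-->S3 (seen)
  visit S3: S3--a-->S1 (seen), S3--b-->S3 (seen), S3--c-->S0 (seen)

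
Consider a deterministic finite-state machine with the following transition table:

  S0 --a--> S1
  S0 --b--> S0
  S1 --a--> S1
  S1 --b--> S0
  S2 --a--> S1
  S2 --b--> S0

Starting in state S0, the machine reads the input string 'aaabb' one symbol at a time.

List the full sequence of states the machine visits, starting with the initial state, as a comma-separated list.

Answer: S0, S1, S1, S1, S0, S0

Derivation:
Start: S0
  read 'a': S0 --a--> S1
  read 'a': S1 --a--> S1
  read 'a': S1 --a--> S1
  read 'b': S1 --b--> S0
  read 'b': S0 --b--> S0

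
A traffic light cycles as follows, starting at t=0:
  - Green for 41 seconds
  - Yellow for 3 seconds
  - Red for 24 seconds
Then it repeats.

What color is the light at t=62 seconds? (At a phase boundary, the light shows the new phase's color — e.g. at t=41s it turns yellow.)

Cycle length = 41 + 3 + 24 = 68s
t = 62, phase_t = 62 mod 68 = 62
62 >= 44 → RED

Answer: red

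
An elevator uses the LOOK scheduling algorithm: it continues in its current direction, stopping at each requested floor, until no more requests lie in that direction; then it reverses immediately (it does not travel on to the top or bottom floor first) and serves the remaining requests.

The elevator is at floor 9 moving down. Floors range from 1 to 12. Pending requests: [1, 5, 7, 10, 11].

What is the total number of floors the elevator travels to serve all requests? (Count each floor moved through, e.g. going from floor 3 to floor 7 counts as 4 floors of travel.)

Answer: 18

Derivation:
Start at floor 9 moving down, LOOK stop order: [7, 5, 1, 10, 11]
  9 → 7: |7-9| = 2, total = 2
  7 → 5: |5-7| = 2, total = 4
  5 → 1: |1-5| = 4, total = 8
  1 → 10: |10-1| = 9, total = 17
  10 → 11: |11-10| = 1, total = 18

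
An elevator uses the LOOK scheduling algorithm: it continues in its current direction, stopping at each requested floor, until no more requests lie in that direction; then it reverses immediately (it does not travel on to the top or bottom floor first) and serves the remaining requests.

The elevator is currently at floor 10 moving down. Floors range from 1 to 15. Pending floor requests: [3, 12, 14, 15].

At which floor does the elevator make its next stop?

Answer: 3

Derivation:
Current floor: 10, direction: down
Requests above: [12, 14, 15]
Requests below: [3]
Moving down and requests lie below → nearest below is max([3]) = 3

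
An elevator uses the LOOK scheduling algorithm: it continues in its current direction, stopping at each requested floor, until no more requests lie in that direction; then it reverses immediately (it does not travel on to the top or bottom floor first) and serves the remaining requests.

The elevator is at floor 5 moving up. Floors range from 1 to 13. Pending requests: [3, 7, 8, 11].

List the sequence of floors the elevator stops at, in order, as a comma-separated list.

Current: 5, moving UP
Serve above first (ascending): [7, 8, 11]
Then reverse, serve below (descending): [3]

Answer: 7, 8, 11, 3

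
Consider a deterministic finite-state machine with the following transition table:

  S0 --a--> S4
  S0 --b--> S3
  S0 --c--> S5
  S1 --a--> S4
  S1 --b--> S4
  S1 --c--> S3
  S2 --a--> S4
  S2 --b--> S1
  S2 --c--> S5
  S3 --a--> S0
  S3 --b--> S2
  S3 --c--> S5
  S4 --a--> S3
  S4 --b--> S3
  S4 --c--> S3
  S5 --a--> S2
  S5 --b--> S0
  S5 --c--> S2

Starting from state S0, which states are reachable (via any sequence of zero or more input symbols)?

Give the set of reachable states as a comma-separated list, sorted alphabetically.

Answer: S0, S1, S2, S3, S4, S5

Derivation:
BFS from S0:
  visit S0: S0--a-->S4 (new), S0--b-->S3 (new), S0--c-->S5 (new)
  visit S4: S4--a-->S3 (seen), S4--b-->S3 (seen), S4--c-->S3 (seen)
  visit S3: S3--a-->S0 (seen), S3--b-->S2 (new), S3--c-->S5 (seen)
  visit S5: S5--a-->S2 (seen), S5--b-->S0 (seen), S5--c-->S2 (seen)
  visit S2: S2--a-->S4 (seen), S2--b-->S1 (new), S2--c-->S5 (seen)
  visit S1: S1--a-->S4 (seen), S1--b-->S4 (seen), S1--c-->S3 (seen)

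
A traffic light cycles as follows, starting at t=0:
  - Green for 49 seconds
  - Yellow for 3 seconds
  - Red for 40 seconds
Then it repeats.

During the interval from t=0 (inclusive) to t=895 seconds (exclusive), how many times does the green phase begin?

Cycle = 49+3+40 = 92s
green phase starts at t = k*92 + 0 for k=0,1,2,...
Need k*92+0 < 895 → k < 9.728
k ∈ {0, ..., 9} → 10 starts

Answer: 10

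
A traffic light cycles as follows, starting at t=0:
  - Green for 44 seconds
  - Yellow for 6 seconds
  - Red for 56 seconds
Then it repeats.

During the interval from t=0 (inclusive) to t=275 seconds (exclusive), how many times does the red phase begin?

Answer: 3

Derivation:
Cycle = 44+6+56 = 106s
red phase starts at t = k*106 + 50 for k=0,1,2,...
Need k*106+50 < 275 → k < 2.123
k ∈ {0, ..., 2} → 3 starts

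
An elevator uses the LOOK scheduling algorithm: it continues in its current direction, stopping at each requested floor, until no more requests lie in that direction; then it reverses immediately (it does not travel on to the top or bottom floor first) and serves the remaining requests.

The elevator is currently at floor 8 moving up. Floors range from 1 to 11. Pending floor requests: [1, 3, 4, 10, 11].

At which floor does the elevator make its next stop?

Answer: 10

Derivation:
Current floor: 8, direction: up
Requests above: [10, 11]
Requests below: [1, 3, 4]
Moving up and requests lie above → nearest above is min([10, 11]) = 10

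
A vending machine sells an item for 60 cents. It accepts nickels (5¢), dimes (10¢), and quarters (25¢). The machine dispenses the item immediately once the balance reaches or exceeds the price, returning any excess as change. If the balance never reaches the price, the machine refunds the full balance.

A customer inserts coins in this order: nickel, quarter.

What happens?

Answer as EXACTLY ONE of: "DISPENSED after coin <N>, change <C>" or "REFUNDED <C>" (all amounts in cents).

Price: 60¢
Coin 1 (nickel, 5¢): balance = 5¢
Coin 2 (quarter, 25¢): balance = 30¢
All coins inserted, balance 30¢ < price 60¢ → REFUND 30¢

Answer: REFUNDED 30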